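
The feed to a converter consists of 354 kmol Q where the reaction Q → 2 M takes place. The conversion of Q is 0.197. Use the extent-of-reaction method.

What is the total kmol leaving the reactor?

424 kmol

Q reacted = 0.197 × 354 = 69.74 kmol; ν_Q = −1, so ξ = 69.74/1 = 69.74 kmol.
Outlet amounts (n = n₀ + ν ξ):
  Q: 354 − 1(69.74) = 284.3
  M: 0 + 2(69.74) = 139.5
Total out = 284.3 + 139.5 = 423.7 kmol.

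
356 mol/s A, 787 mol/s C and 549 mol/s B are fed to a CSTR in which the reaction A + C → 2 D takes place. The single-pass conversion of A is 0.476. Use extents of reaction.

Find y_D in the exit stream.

0.2

A reacted = 0.476 × 356 = 169.5 mol/s; ν_A = −1, so ξ = 169.5/1 = 169.5 mol/s.
Outlet amounts (n = n₀ + ν ξ):
  A: 356 − 1(169.5) = 186.5
  C: 787 − 1(169.5) = 617.5
  D: 0 + 2(169.5) = 338.9
  B: 549 (inert)
Total out = 1692 mol/s; y_D = 338.9 / 1692 = 0.2003.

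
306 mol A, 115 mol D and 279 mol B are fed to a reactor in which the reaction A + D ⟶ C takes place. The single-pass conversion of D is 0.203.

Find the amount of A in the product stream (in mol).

283 mol

D reacted = 0.203 × 115 = 23.35 mol; ν_D = −1, so ξ = 23.35/1 = 23.35 mol.
Outlet amounts (n = n₀ + ν ξ):
  A: 306 − 1(23.35) = 282.7
  D: 115 − 1(23.35) = 91.66
  C: 0 + 1(23.35) = 23.35
  B: 279 (inert)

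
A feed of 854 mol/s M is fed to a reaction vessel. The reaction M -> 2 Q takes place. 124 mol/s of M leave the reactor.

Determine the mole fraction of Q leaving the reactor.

For M: n = n₀ − 1ξ → 124 = 854 − 1ξ, giving ξ = 730 mol/s.
Outlet amounts (n = n₀ + ν ξ):
  M: 854 − 1(730) = 124
  Q: 0 + 2(730) = 1460
Total out = 1584 mol/s; y_Q = 1460 / 1584 = 0.9217.

0.922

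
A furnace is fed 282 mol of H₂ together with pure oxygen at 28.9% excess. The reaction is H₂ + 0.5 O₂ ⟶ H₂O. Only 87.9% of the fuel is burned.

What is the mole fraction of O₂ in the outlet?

0.17

Stoichiometric O₂ = 0.5 × 282 = 141 mol; O₂ fed = 141 × 1.289 = 181.7 mol.
Fuel reacted = 0.879 × 282 → ξ = 247.9 mol.
Outlet (n = n₀ + ν ξ):
  H₂: 282 − 1(247.9) = 34.12
  O₂: 181.7 − 0.5(247.9) = 57.81
  H₂O: 0 + 1(247.9) = 247.9
Total out = 339.8 mol; y_O₂ = 57.81 / 339.8 = 0.1701.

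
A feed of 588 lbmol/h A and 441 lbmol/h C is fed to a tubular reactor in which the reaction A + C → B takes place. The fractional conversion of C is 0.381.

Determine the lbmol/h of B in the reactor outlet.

168 lbmol/h

C reacted = 0.381 × 441 = 168 lbmol/h; ν_C = −1, so ξ = 168/1 = 168 lbmol/h.
Outlet amounts (n = n₀ + ν ξ):
  A: 588 − 1(168) = 420
  C: 441 − 1(168) = 273
  B: 0 + 1(168) = 168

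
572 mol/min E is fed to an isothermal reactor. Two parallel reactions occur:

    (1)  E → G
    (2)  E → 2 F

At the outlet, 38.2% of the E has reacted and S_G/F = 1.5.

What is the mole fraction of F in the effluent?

0.174

Conversion of E: E consumed = 0.382 × 572 = 218.5 mol/min = 1ξ₁ + 1ξ₂.
Selectivity: 1ξ₁ / (2ξ₂) = 1.5 → ξ₁ = 3 ξ₂.
Substitute: (1·3 + 1) ξ₂ = 218.5 → ξ₂ = 54.63 mol/min, ξ₁ = 163.9 mol/min.
Outlet amounts (n = n₀ + Σ ν·ξ):
  E: 572 − 1(163.9) − 1(54.63) = 353.5
  G: 0 + 1(163.9) = 163.9
  F: 0 + 2(54.63) = 109.3
Total out = 626.6 mol/min; y_F = 109.3 / 626.6 = 0.1743.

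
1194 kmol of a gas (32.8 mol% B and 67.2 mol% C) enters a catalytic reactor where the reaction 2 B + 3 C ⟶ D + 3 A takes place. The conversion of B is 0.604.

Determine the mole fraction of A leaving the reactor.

B reacted = 0.604 × 391.6 = 236.5 kmol; ν_B = −2, so ξ = 236.5/2 = 118.3 kmol.
Outlet amounts (n = n₀ + ν ξ):
  B: 391.6 − 2(118.3) = 155.1
  C: 802.4 − 3(118.3) = 447.5
  D: 0 + 1(118.3) = 118.3
  A: 0 + 3(118.3) = 354.8
Total out = 1076 kmol; y_A = 354.8 / 1076 = 0.3298.

0.33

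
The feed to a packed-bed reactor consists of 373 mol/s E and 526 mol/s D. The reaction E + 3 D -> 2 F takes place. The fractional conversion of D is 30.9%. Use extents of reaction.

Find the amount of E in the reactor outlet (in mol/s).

D reacted = 0.309 × 526 = 162.5 mol/s; ν_D = −3, so ξ = 162.5/3 = 54.18 mol/s.
Outlet amounts (n = n₀ + ν ξ):
  E: 373 − 1(54.18) = 318.8
  D: 526 − 3(54.18) = 363.5
  F: 0 + 2(54.18) = 108.4

319 mol/s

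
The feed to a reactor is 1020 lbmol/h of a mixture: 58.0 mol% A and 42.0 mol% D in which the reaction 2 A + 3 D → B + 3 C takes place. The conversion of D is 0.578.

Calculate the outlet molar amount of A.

D reacted = 0.578 × 428.4 = 247.6 lbmol/h; ν_D = −3, so ξ = 247.6/3 = 82.54 lbmol/h.
Outlet amounts (n = n₀ + ν ξ):
  A: 591.6 − 2(82.54) = 426.5
  D: 428.4 − 3(82.54) = 180.8
  B: 0 + 1(82.54) = 82.54
  C: 0 + 3(82.54) = 247.6

427 lbmol/h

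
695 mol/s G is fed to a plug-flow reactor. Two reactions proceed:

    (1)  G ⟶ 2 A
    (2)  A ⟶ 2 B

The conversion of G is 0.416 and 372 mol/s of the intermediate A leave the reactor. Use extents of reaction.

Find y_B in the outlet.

0.347

Conversion of G: G consumed = 1ξ₁ = 0.416 × 695 → ξ₁ = 289.1 mol/s.
A balance: n_A = 0 + 2ξ₁ − 1ξ₂ = 372 → ξ₂ = (2·289.1 − 372)/1 = 206.2 mol/s.
Outlet amounts (n = n₀ + Σ ν·ξ):
  G: 695 − 1(289.1) = 405.9
  A: 0 + 2(289.1) − 1(206.2) = 372
  B: 0 + 2(206.2) = 412.5
Total out = 1190 mol/s; y_B = 412.5 / 1190 = 0.3465.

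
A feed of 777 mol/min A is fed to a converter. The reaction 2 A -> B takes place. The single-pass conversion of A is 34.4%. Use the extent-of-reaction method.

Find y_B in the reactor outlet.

0.208

A reacted = 0.344 × 777 = 267.3 mol/min; ν_A = −2, so ξ = 267.3/2 = 133.6 mol/min.
Outlet amounts (n = n₀ + ν ξ):
  A: 777 − 2(133.6) = 509.7
  B: 0 + 1(133.6) = 133.6
Total out = 643.4 mol/min; y_B = 133.6 / 643.4 = 0.2077.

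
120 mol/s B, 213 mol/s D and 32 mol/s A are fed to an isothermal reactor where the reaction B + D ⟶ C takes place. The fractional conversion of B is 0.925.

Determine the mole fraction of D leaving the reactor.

0.402

B reacted = 0.925 × 120 = 111 mol/s; ν_B = −1, so ξ = 111/1 = 111 mol/s.
Outlet amounts (n = n₀ + ν ξ):
  B: 120 − 1(111) = 9
  D: 213 − 1(111) = 102
  C: 0 + 1(111) = 111
  A: 32 (inert)
Total out = 254 mol/s; y_D = 102 / 254 = 0.4016.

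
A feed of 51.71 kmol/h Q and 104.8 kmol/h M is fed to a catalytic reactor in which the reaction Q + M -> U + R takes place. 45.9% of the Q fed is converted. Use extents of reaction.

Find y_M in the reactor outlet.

Q reacted = 0.459 × 51.71 = 23.73 kmol/h; ν_Q = −1, so ξ = 23.73/1 = 23.73 kmol/h.
Outlet amounts (n = n₀ + ν ξ):
  Q: 51.71 − 1(23.73) = 27.98
  M: 104.8 − 1(23.73) = 81.07
  U: 0 + 1(23.73) = 23.73
  R: 0 + 1(23.73) = 23.73
Total out = 156.5 kmol/h; y_M = 81.07 / 156.5 = 0.518.

0.518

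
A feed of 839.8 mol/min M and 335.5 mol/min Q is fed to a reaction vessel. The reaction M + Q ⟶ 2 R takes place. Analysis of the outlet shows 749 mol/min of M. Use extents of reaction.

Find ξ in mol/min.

For M: n = n₀ − 1ξ → 749 = 839.8 − 1ξ, giving ξ = 90.8 mol/min.
Outlet amounts (n = n₀ + ν ξ):
  M: 839.8 − 1(90.8) = 749
  Q: 335.5 − 1(90.8) = 244.7
  R: 0 + 2(90.8) = 181.6

ξ = 90.8 mol/min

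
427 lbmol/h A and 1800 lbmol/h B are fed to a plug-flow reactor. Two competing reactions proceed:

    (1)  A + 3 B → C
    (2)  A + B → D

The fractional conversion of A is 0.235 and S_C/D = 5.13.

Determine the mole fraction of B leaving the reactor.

0.782

Conversion of A: A consumed = 0.235 × 427 = 100.3 lbmol/h = 1ξ₁ + 1ξ₂.
Selectivity: 1ξ₁ / (1ξ₂) = 5.13 → ξ₁ = 5.13 ξ₂.
Substitute: (1·5.13 + 1) ξ₂ = 100.3 → ξ₂ = 16.37 lbmol/h, ξ₁ = 83.98 lbmol/h.
Outlet amounts (n = n₀ + Σ ν·ξ):
  A: 427 − 1(83.98) − 1(16.37) = 326.7
  B: 1800 − 3(83.98) − 1(16.37) = 1532
  C: 0 + 1(83.98) = 83.98
  D: 0 + 1(16.37) = 16.37
Total out = 1959 lbmol/h; y_B = 1532 / 1959 = 0.782.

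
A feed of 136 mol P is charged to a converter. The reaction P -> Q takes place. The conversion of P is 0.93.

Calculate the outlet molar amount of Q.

P reacted = 0.93 × 136 = 126.5 mol; ν_P = −1, so ξ = 126.5/1 = 126.5 mol.
Outlet amounts (n = n₀ + ν ξ):
  P: 136 − 1(126.5) = 9.52
  Q: 0 + 1(126.5) = 126.5

126 mol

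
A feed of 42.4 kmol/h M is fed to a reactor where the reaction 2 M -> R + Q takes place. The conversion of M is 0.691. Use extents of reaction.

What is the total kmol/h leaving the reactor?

42.4 kmol/h

M reacted = 0.691 × 42.4 = 29.3 kmol/h; ν_M = −2, so ξ = 29.3/2 = 14.65 kmol/h.
Outlet amounts (n = n₀ + ν ξ):
  M: 42.4 − 2(14.65) = 13.1
  R: 0 + 1(14.65) = 14.65
  Q: 0 + 1(14.65) = 14.65
Total out = 13.1 + 14.65 + 14.65 = 42.4 kmol/h.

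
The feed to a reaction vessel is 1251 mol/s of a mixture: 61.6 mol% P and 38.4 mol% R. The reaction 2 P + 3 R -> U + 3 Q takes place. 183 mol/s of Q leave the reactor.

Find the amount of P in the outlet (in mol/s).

649 mol/s

For Q: n = n₀ + 3ξ → 183 = 0 + 3ξ, giving ξ = 61 mol/s.
Outlet amounts (n = n₀ + ν ξ):
  P: 770.6 − 2(61) = 648.6
  R: 480.4 − 3(61) = 297.4
  U: 0 + 1(61) = 61
  Q: 0 + 3(61) = 183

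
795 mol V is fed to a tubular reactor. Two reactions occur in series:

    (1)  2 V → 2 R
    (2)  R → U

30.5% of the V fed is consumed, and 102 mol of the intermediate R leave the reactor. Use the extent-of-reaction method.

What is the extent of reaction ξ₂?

ξ₂ = 140 mol

Conversion of V: V consumed = 2ξ₁ = 0.305 × 795 → ξ₁ = 121.2 mol.
R balance: n_R = 0 + 2ξ₁ − 1ξ₂ = 102 → ξ₂ = (2·121.2 − 102)/1 = 140.5 mol.
Outlet amounts (n = n₀ + Σ ν·ξ):
  V: 795 − 2(121.2) = 552.5
  R: 0 + 2(121.2) − 1(140.5) = 102
  U: 0 + 1(140.5) = 140.5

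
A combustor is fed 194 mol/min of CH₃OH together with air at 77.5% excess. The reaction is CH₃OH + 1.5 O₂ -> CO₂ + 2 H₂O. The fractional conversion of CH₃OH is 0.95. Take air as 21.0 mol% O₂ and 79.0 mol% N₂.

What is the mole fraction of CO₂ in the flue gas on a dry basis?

Stoichiometric O₂ = 1.5 × 194 = 291 mol/min; O₂ fed = 291 × 1.775 = 516.5 mol/min.
N₂ fed = 516.5 × 79/21 = 1943 mol/min.
Fuel reacted = 0.95 × 194 → ξ = 184.3 mol/min.
Outlet (n = n₀ + ν ξ):
  CH₃OH: 194 − 1(184.3) = 9.7
  O₂: 516.5 − 1.5(184.3) = 240.1
  N₂: 1943 (inert)
  CO₂: 0 + 1(184.3) = 184.3
  H₂O: 0 + 2(184.3) = 368.6
Dry total = 2377 mol/min; y_CO₂ (dry) = 184.3 / 2377 = 0.07753.

0.0775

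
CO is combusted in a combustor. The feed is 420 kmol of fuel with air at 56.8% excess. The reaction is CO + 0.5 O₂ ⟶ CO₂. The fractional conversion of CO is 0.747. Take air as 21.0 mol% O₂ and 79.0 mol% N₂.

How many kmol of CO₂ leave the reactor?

Stoichiometric O₂ = 0.5 × 420 = 210 kmol; O₂ fed = 210 × 1.568 = 329.3 kmol.
N₂ fed = 329.3 × 79/21 = 1239 kmol.
Fuel reacted = 0.747 × 420 → ξ = 313.7 kmol.
Outlet (n = n₀ + ν ξ):
  CO: 420 − 1(313.7) = 106.3
  O₂: 329.3 − 0.5(313.7) = 172.4
  N₂: 1239 (inert)
  CO₂: 0 + 1(313.7) = 313.7

314 kmol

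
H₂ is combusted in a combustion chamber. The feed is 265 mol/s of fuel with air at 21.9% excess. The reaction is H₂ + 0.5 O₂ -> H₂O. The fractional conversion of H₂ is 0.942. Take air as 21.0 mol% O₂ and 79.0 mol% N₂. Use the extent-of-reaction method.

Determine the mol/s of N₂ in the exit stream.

608 mol/s

Stoichiometric O₂ = 0.5 × 265 = 132.5 mol/s; O₂ fed = 132.5 × 1.219 = 161.5 mol/s.
N₂ fed = 161.5 × 79/21 = 607.6 mol/s.
Fuel reacted = 0.942 × 265 → ξ = 249.6 mol/s.
Outlet (n = n₀ + ν ξ):
  H₂: 265 − 1(249.6) = 15.37
  O₂: 161.5 − 0.5(249.6) = 36.7
  N₂: 607.6 (inert)
  H₂O: 0 + 1(249.6) = 249.6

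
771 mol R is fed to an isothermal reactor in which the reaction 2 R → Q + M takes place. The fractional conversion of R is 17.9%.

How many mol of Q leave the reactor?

R reacted = 0.179 × 771 = 138 mol; ν_R = −2, so ξ = 138/2 = 69 mol.
Outlet amounts (n = n₀ + ν ξ):
  R: 771 − 2(69) = 633
  Q: 0 + 1(69) = 69
  M: 0 + 1(69) = 69

69 mol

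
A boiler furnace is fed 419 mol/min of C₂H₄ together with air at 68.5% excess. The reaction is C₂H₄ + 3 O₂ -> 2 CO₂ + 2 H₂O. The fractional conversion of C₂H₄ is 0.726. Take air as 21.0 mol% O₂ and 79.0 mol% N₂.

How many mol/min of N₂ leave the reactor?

7970 mol/min

Stoichiometric O₂ = 3 × 419 = 1257 mol/min; O₂ fed = 1257 × 1.685 = 2118 mol/min.
N₂ fed = 2118 × 79/21 = 7968 mol/min.
Fuel reacted = 0.726 × 419 → ξ = 304.2 mol/min.
Outlet (n = n₀ + ν ξ):
  C₂H₄: 419 − 1(304.2) = 114.8
  O₂: 2118 − 3(304.2) = 1205
  N₂: 7968 (inert)
  CO₂: 0 + 2(304.2) = 608.4
  H₂O: 0 + 2(304.2) = 608.4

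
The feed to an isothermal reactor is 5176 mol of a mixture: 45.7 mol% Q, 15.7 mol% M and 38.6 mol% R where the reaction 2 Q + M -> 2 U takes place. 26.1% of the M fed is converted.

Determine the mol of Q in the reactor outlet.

1940 mol

M reacted = 0.261 × 812.6 = 212.1 mol; ν_M = −1, so ξ = 212.1/1 = 212.1 mol.
Outlet amounts (n = n₀ + ν ξ):
  Q: 2365 − 2(212.1) = 1941
  M: 812.6 − 1(212.1) = 600.5
  U: 0 + 2(212.1) = 424.2
  R: 1998 (inert)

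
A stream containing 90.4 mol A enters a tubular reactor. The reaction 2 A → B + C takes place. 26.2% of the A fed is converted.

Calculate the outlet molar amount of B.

11.8 mol

A reacted = 0.262 × 90.4 = 23.68 mol; ν_A = −2, so ξ = 23.68/2 = 11.84 mol.
Outlet amounts (n = n₀ + ν ξ):
  A: 90.4 − 2(11.84) = 66.72
  B: 0 + 1(11.84) = 11.84
  C: 0 + 1(11.84) = 11.84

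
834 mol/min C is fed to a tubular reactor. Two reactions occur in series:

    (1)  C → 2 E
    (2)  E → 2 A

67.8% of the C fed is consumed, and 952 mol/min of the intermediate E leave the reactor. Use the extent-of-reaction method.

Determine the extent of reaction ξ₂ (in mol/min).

Conversion of C: C consumed = 1ξ₁ = 0.678 × 834 → ξ₁ = 565.5 mol/min.
E balance: n_E = 0 + 2ξ₁ − 1ξ₂ = 952 → ξ₂ = (2·565.5 − 952)/1 = 178.9 mol/min.
Outlet amounts (n = n₀ + Σ ν·ξ):
  C: 834 − 1(565.5) = 268.5
  E: 0 + 2(565.5) − 1(178.9) = 952
  A: 0 + 2(178.9) = 357.8

ξ₂ = 179 mol/min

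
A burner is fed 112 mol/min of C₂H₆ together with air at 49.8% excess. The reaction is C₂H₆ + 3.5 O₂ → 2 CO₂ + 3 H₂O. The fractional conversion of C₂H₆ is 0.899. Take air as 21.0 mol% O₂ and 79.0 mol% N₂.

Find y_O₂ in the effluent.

0.0794

Stoichiometric O₂ = 3.5 × 112 = 392 mol/min; O₂ fed = 392 × 1.498 = 587.2 mol/min.
N₂ fed = 587.2 × 79/21 = 2209 mol/min.
Fuel reacted = 0.899 × 112 → ξ = 100.7 mol/min.
Outlet (n = n₀ + ν ξ):
  C₂H₆: 112 − 1(100.7) = 11.31
  O₂: 587.2 − 3.5(100.7) = 234.8
  N₂: 2209 (inert)
  CO₂: 0 + 2(100.7) = 201.4
  H₂O: 0 + 3(100.7) = 302.1
Total out = 2959 mol/min; y_O₂ = 234.8 / 2959 = 0.07936.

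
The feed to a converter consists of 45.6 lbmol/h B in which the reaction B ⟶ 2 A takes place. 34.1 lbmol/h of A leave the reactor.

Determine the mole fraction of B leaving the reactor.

For A: n = n₀ + 2ξ → 34.1 = 0 + 2ξ, giving ξ = 17.05 lbmol/h.
Outlet amounts (n = n₀ + ν ξ):
  B: 45.6 − 1(17.05) = 28.55
  A: 0 + 2(17.05) = 34.1
Total out = 62.65 lbmol/h; y_B = 28.55 / 62.65 = 0.4557.

0.456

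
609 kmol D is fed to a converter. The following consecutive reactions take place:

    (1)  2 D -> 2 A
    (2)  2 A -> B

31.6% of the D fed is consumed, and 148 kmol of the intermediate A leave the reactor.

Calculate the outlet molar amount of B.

Conversion of D: D consumed = 2ξ₁ = 0.316 × 609 → ξ₁ = 96.22 kmol.
A balance: n_A = 0 + 2ξ₁ − 2ξ₂ = 148 → ξ₂ = (2·96.22 − 148)/2 = 22.22 kmol.
Outlet amounts (n = n₀ + Σ ν·ξ):
  D: 609 − 2(96.22) = 416.6
  A: 0 + 2(96.22) − 2(22.22) = 148
  B: 0 + 1(22.22) = 22.22

22.2 kmol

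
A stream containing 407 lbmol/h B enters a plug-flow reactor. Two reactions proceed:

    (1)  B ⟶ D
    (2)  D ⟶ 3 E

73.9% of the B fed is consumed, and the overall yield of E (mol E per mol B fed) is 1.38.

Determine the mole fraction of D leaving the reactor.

0.145

Conversion of B: B consumed = 1ξ₁ = 0.739 × 407 → ξ₁ = 300.8 lbmol/h.
Yield of E: 3ξ₂ / 407 = 1.38 → ξ₂ = 187.2 lbmol/h.
Outlet amounts (n = n₀ + Σ ν·ξ):
  B: 407 − 1(300.8) = 106.2
  D: 0 + 1(300.8) − 1(187.2) = 113.6
  E: 0 + 3(187.2) = 561.7
Total out = 781.4 lbmol/h; y_D = 113.6 / 781.4 = 0.1453.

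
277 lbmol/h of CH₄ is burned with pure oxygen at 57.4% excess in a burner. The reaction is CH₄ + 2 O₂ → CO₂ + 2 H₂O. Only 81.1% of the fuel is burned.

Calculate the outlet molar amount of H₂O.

Stoichiometric O₂ = 2 × 277 = 554 lbmol/h; O₂ fed = 554 × 1.574 = 872 lbmol/h.
Fuel reacted = 0.811 × 277 → ξ = 224.6 lbmol/h.
Outlet (n = n₀ + ν ξ):
  CH₄: 277 − 1(224.6) = 52.35
  O₂: 872 − 2(224.6) = 422.7
  CO₂: 0 + 1(224.6) = 224.6
  H₂O: 0 + 2(224.6) = 449.3

449 lbmol/h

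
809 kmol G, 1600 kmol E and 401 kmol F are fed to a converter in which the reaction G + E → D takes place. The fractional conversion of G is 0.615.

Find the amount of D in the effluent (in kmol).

G reacted = 0.615 × 809 = 497.5 kmol; ν_G = −1, so ξ = 497.5/1 = 497.5 kmol.
Outlet amounts (n = n₀ + ν ξ):
  G: 809 − 1(497.5) = 311.5
  E: 1600 − 1(497.5) = 1102
  D: 0 + 1(497.5) = 497.5
  F: 401 (inert)

498 kmol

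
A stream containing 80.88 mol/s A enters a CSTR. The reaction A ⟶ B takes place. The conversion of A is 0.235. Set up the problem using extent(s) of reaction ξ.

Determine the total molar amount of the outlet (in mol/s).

80.9 mol/s

A reacted = 0.235 × 80.88 = 19.01 mol/s; ν_A = −1, so ξ = 19.01/1 = 19.01 mol/s.
Outlet amounts (n = n₀ + ν ξ):
  A: 80.88 − 1(19.01) = 61.87
  B: 0 + 1(19.01) = 19.01
Total out = 61.87 + 19.01 = 80.88 mol/s.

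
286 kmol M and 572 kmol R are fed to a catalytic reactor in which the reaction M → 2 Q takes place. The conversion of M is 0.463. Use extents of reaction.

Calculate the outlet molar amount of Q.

M reacted = 0.463 × 286 = 132.4 kmol; ν_M = −1, so ξ = 132.4/1 = 132.4 kmol.
Outlet amounts (n = n₀ + ν ξ):
  M: 286 − 1(132.4) = 153.6
  Q: 0 + 2(132.4) = 264.8
  R: 572 (inert)

265 kmol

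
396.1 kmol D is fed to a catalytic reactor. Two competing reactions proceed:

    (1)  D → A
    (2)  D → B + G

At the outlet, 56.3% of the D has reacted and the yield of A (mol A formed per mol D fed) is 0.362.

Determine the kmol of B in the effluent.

Yield of A: 1ξ₁ / 396.1 = 0.362 → ξ₁ = 143.4 kmol.
Conversion of D: 1ξ₁ + 1ξ₂ = 0.563 × 396.1 = 223 → ξ₂ = 79.62 kmol.
Outlet amounts (n = n₀ + Σ ν·ξ):
  D: 396.1 − 1(143.4) − 1(79.62) = 173.1
  A: 0 + 1(143.4) = 143.4
  B: 0 + 1(79.62) = 79.62
  G: 0 + 1(79.62) = 79.62

79.6 kmol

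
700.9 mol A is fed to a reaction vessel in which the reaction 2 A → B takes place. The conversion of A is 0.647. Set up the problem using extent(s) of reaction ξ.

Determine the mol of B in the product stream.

A reacted = 0.647 × 700.9 = 453.5 mol; ν_A = −2, so ξ = 453.5/2 = 226.7 mol.
Outlet amounts (n = n₀ + ν ξ):
  A: 700.9 − 2(226.7) = 247.4
  B: 0 + 1(226.7) = 226.7

227 mol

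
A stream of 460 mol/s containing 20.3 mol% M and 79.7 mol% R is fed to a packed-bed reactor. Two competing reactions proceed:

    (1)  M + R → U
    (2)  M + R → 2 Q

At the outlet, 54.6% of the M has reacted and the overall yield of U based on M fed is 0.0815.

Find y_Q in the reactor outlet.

0.192

Yield of U: 1ξ₁ / 93.38 = 0.0815 → ξ₁ = 7.61 mol/s.
Conversion of M: 1ξ₁ + 1ξ₂ = 0.546 × 93.38 = 50.99 → ξ₂ = 43.38 mol/s.
Outlet amounts (n = n₀ + Σ ν·ξ):
  M: 93.38 − 1(7.61) − 1(43.38) = 42.39
  R: 366.6 − 1(7.61) − 1(43.38) = 315.6
  U: 0 + 1(7.61) = 7.61
  Q: 0 + 2(43.38) = 86.75
Total out = 452.4 mol/s; y_Q = 86.75 / 452.4 = 0.1918.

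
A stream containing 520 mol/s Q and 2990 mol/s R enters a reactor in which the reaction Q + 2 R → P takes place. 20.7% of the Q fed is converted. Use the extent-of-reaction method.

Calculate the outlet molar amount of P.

108 mol/s

Q reacted = 0.207 × 520 = 107.6 mol/s; ν_Q = −1, so ξ = 107.6/1 = 107.6 mol/s.
Outlet amounts (n = n₀ + ν ξ):
  Q: 520 − 1(107.6) = 412.4
  R: 2990 − 2(107.6) = 2775
  P: 0 + 1(107.6) = 107.6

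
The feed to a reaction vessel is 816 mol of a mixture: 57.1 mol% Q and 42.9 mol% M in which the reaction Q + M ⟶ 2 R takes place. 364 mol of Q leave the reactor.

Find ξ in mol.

ξ = 102 mol

For Q: n = n₀ − 1ξ → 364 = 465.9 − 1ξ, giving ξ = 101.9 mol.
Outlet amounts (n = n₀ + ν ξ):
  Q: 465.9 − 1(101.9) = 364
  M: 350.1 − 1(101.9) = 248.1
  R: 0 + 2(101.9) = 203.9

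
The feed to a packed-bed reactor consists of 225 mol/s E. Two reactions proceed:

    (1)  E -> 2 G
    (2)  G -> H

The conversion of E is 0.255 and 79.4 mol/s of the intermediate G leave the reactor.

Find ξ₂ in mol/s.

Conversion of E: E consumed = 1ξ₁ = 0.255 × 225 → ξ₁ = 57.38 mol/s.
G balance: n_G = 0 + 2ξ₁ − 1ξ₂ = 79.4 → ξ₂ = (2·57.38 − 79.4)/1 = 35.35 mol/s.
Outlet amounts (n = n₀ + Σ ν·ξ):
  E: 225 − 1(57.38) = 167.6
  G: 0 + 2(57.38) − 1(35.35) = 79.4
  H: 0 + 1(35.35) = 35.35

ξ₂ = 35.3 mol/s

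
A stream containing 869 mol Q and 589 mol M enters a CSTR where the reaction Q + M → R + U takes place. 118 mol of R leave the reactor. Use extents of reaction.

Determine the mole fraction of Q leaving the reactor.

0.515

For R: n = n₀ + 1ξ → 118 = 0 + 1ξ, giving ξ = 118 mol.
Outlet amounts (n = n₀ + ν ξ):
  Q: 869 − 1(118) = 751
  M: 589 − 1(118) = 471
  R: 0 + 1(118) = 118
  U: 0 + 1(118) = 118
Total out = 1458 mol; y_Q = 751 / 1458 = 0.5151.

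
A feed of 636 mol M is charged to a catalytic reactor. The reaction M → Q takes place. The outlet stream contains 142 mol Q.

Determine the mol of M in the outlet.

For Q: n = n₀ + 1ξ → 142 = 0 + 1ξ, giving ξ = 142 mol.
Outlet amounts (n = n₀ + ν ξ):
  M: 636 − 1(142) = 494
  Q: 0 + 1(142) = 142

494 mol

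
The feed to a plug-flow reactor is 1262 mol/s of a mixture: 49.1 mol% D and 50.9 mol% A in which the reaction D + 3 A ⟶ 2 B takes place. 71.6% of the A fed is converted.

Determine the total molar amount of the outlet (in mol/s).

A reacted = 0.716 × 642.4 = 459.9 mol/s; ν_A = −3, so ξ = 459.9/3 = 153.3 mol/s.
Outlet amounts (n = n₀ + ν ξ):
  D: 619.6 − 1(153.3) = 466.3
  A: 642.4 − 3(153.3) = 182.4
  B: 0 + 2(153.3) = 306.6
Total out = 466.3 + 182.4 + 306.6 = 955.4 mol/s.

955 mol/s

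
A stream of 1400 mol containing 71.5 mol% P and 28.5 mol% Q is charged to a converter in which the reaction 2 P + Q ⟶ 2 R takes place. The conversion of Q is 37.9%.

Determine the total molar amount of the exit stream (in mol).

Q reacted = 0.379 × 399 = 151.2 mol; ν_Q = −1, so ξ = 151.2/1 = 151.2 mol.
Outlet amounts (n = n₀ + ν ξ):
  P: 1001 − 2(151.2) = 698.6
  Q: 399 − 1(151.2) = 247.8
  R: 0 + 2(151.2) = 302.4
Total out = 698.6 + 247.8 + 302.4 = 1249 mol.

1250 mol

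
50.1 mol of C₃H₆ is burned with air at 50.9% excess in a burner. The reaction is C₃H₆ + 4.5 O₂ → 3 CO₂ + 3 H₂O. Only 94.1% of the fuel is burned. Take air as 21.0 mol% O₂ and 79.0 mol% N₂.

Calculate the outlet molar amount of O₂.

Stoichiometric O₂ = 4.5 × 50.1 = 225.5 mol; O₂ fed = 225.5 × 1.509 = 340.2 mol.
N₂ fed = 340.2 × 79/21 = 1280 mol.
Fuel reacted = 0.941 × 50.1 → ξ = 47.14 mol.
Outlet (n = n₀ + ν ξ):
  C₃H₆: 50.1 − 1(47.14) = 2.956
  O₂: 340.2 − 4.5(47.14) = 128.1
  N₂: 1280 (inert)
  CO₂: 0 + 3(47.14) = 141.4
  H₂O: 0 + 3(47.14) = 141.4

128 mol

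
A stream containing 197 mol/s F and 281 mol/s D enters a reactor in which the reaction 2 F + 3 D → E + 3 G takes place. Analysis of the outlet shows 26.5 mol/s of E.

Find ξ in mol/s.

ξ = 26.5 mol/s

For E: n = n₀ + 1ξ → 26.5 = 0 + 1ξ, giving ξ = 26.5 mol/s.
Outlet amounts (n = n₀ + ν ξ):
  F: 197 − 2(26.5) = 144
  D: 281 − 3(26.5) = 201.5
  E: 0 + 1(26.5) = 26.5
  G: 0 + 3(26.5) = 79.5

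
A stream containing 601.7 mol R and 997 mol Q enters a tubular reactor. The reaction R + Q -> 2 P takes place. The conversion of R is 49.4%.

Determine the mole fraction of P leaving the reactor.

R reacted = 0.494 × 601.7 = 297.2 mol; ν_R = −1, so ξ = 297.2/1 = 297.2 mol.
Outlet amounts (n = n₀ + ν ξ):
  R: 601.7 − 1(297.2) = 304.5
  Q: 997 − 1(297.2) = 699.8
  P: 0 + 2(297.2) = 594.5
Total out = 1599 mol; y_P = 594.5 / 1599 = 0.3719.

0.372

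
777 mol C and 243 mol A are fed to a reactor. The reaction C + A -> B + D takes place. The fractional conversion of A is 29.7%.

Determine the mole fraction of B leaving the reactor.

A reacted = 0.297 × 243 = 72.17 mol; ν_A = −1, so ξ = 72.17/1 = 72.17 mol.
Outlet amounts (n = n₀ + ν ξ):
  C: 777 − 1(72.17) = 704.8
  A: 243 − 1(72.17) = 170.8
  B: 0 + 1(72.17) = 72.17
  D: 0 + 1(72.17) = 72.17
Total out = 1020 mol; y_B = 72.17 / 1020 = 0.07076.

0.0708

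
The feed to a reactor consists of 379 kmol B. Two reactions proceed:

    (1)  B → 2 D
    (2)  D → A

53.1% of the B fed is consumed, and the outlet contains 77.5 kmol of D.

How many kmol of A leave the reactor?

325 kmol

Conversion of B: B consumed = 1ξ₁ = 0.531 × 379 → ξ₁ = 201.2 kmol.
D balance: n_D = 0 + 2ξ₁ − 1ξ₂ = 77.5 → ξ₂ = (2·201.2 − 77.5)/1 = 325 kmol.
Outlet amounts (n = n₀ + Σ ν·ξ):
  B: 379 − 1(201.2) = 177.8
  D: 0 + 2(201.2) − 1(325) = 77.5
  A: 0 + 1(325) = 325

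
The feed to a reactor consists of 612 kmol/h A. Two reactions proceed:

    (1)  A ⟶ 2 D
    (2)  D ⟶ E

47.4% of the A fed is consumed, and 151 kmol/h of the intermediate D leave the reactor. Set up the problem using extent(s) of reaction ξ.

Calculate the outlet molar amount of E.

429 kmol/h

Conversion of A: A consumed = 1ξ₁ = 0.474 × 612 → ξ₁ = 290.1 kmol/h.
D balance: n_D = 0 + 2ξ₁ − 1ξ₂ = 151 → ξ₂ = (2·290.1 − 151)/1 = 429.2 kmol/h.
Outlet amounts (n = n₀ + Σ ν·ξ):
  A: 612 − 1(290.1) = 321.9
  D: 0 + 2(290.1) − 1(429.2) = 151
  E: 0 + 1(429.2) = 429.2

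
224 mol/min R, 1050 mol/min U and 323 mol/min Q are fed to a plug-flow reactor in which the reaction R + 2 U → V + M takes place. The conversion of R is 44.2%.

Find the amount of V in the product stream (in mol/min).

99 mol/min

R reacted = 0.442 × 224 = 99.01 mol/min; ν_R = −1, so ξ = 99.01/1 = 99.01 mol/min.
Outlet amounts (n = n₀ + ν ξ):
  R: 224 − 1(99.01) = 125
  U: 1050 − 2(99.01) = 852
  V: 0 + 1(99.01) = 99.01
  M: 0 + 1(99.01) = 99.01
  Q: 323 (inert)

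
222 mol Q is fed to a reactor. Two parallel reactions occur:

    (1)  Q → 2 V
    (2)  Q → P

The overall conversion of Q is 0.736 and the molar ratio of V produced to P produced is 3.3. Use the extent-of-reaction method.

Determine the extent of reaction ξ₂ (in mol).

Conversion of Q: Q consumed = 0.736 × 222 = 163.4 mol = 1ξ₁ + 1ξ₂.
Selectivity: 2ξ₁ / (1ξ₂) = 3.3 → ξ₁ = 1.65 ξ₂.
Substitute: (1·1.65 + 1) ξ₂ = 163.4 → ξ₂ = 61.66 mol, ξ₁ = 101.7 mol.
Outlet amounts (n = n₀ + Σ ν·ξ):
  Q: 222 − 1(101.7) − 1(61.66) = 58.61
  V: 0 + 2(101.7) = 203.5
  P: 0 + 1(61.66) = 61.66

ξ₂ = 61.7 mol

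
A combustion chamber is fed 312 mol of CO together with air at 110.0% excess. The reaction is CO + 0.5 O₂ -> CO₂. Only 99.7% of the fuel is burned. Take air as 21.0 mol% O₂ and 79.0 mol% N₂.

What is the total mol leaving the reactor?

1720 mol

Stoichiometric O₂ = 0.5 × 312 = 156 mol; O₂ fed = 156 × 2.100 = 327.6 mol.
N₂ fed = 327.6 × 79/21 = 1232 mol.
Fuel reacted = 0.997 × 312 → ξ = 311.1 mol.
Outlet (n = n₀ + ν ξ):
  CO: 312 − 1(311.1) = 0.936
  O₂: 327.6 − 0.5(311.1) = 172.1
  N₂: 1232 (inert)
  CO₂: 0 + 1(311.1) = 311.1
Total out = 0.936 + 172.1 + 1232 + 311.1 = 1716 mol.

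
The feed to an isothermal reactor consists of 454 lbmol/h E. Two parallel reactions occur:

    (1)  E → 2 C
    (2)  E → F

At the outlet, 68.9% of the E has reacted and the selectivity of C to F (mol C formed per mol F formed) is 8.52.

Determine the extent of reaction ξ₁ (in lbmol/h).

ξ₁ = 253 lbmol/h

Conversion of E: E consumed = 0.689 × 454 = 312.8 lbmol/h = 1ξ₁ + 1ξ₂.
Selectivity: 2ξ₁ / (1ξ₂) = 8.52 → ξ₁ = 4.26 ξ₂.
Substitute: (1·4.26 + 1) ξ₂ = 312.8 → ξ₂ = 59.47 lbmol/h, ξ₁ = 253.3 lbmol/h.
Outlet amounts (n = n₀ + Σ ν·ξ):
  E: 454 − 1(253.3) − 1(59.47) = 141.2
  C: 0 + 2(253.3) = 506.7
  F: 0 + 1(59.47) = 59.47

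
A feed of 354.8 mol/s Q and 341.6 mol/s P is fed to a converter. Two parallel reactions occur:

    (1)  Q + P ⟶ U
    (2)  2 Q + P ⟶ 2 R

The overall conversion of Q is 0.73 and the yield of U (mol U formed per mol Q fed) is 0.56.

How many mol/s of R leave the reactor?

60.3 mol/s

Yield of U: 1ξ₁ / 354.8 = 0.56 → ξ₁ = 198.7 mol/s.
Conversion of Q: 1ξ₁ + 2ξ₂ = 0.73 × 354.8 = 259 → ξ₂ = 30.16 mol/s.
Outlet amounts (n = n₀ + Σ ν·ξ):
  Q: 354.8 − 1(198.7) − 2(30.16) = 95.8
  P: 341.6 − 1(198.7) − 1(30.16) = 112.8
  U: 0 + 1(198.7) = 198.7
  R: 0 + 2(30.16) = 60.32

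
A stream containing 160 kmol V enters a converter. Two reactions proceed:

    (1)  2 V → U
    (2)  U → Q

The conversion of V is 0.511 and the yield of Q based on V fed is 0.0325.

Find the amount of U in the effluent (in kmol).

35.7 kmol

Conversion of V: V consumed = 2ξ₁ = 0.511 × 160 → ξ₁ = 40.88 kmol.
Yield of Q: 1ξ₂ / 160 = 0.0325 → ξ₂ = 5.2 kmol.
Outlet amounts (n = n₀ + Σ ν·ξ):
  V: 160 − 2(40.88) = 78.24
  U: 0 + 1(40.88) − 1(5.2) = 35.68
  Q: 0 + 1(5.2) = 5.2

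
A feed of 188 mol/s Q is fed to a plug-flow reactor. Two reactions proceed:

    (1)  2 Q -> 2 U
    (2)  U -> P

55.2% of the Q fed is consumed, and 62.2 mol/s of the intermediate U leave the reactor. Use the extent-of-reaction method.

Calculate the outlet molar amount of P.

41.6 mol/s

Conversion of Q: Q consumed = 2ξ₁ = 0.552 × 188 → ξ₁ = 51.89 mol/s.
U balance: n_U = 0 + 2ξ₁ − 1ξ₂ = 62.2 → ξ₂ = (2·51.89 − 62.2)/1 = 41.58 mol/s.
Outlet amounts (n = n₀ + Σ ν·ξ):
  Q: 188 − 2(51.89) = 84.22
  U: 0 + 2(51.89) − 1(41.58) = 62.2
  P: 0 + 1(41.58) = 41.58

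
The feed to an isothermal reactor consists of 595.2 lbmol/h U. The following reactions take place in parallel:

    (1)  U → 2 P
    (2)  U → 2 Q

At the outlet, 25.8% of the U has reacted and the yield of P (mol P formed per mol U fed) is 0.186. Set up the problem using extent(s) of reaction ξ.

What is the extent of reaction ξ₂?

ξ₂ = 98.2 lbmol/h

Yield of P: 2ξ₁ / 595.2 = 0.186 → ξ₁ = 55.35 lbmol/h.
Conversion of U: 1ξ₁ + 1ξ₂ = 0.258 × 595.2 = 153.6 → ξ₂ = 98.21 lbmol/h.
Outlet amounts (n = n₀ + Σ ν·ξ):
  U: 595.2 − 1(55.35) − 1(98.21) = 441.6
  P: 0 + 2(55.35) = 110.7
  Q: 0 + 2(98.21) = 196.4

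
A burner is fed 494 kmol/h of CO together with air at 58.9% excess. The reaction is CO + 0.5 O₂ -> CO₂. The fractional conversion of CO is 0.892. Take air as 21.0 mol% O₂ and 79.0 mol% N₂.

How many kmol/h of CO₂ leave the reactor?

441 kmol/h

Stoichiometric O₂ = 0.5 × 494 = 247 kmol/h; O₂ fed = 247 × 1.589 = 392.5 kmol/h.
N₂ fed = 392.5 × 79/21 = 1476 kmol/h.
Fuel reacted = 0.892 × 494 → ξ = 440.6 kmol/h.
Outlet (n = n₀ + ν ξ):
  CO: 494 − 1(440.6) = 53.35
  O₂: 392.5 − 0.5(440.6) = 172.2
  N₂: 1476 (inert)
  CO₂: 0 + 1(440.6) = 440.6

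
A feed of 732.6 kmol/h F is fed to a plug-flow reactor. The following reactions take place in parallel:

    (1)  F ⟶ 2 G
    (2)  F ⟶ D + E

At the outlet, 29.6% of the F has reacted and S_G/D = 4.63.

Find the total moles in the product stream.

Conversion of F: F consumed = 0.296 × 732.6 = 216.8 kmol/h = 1ξ₁ + 1ξ₂.
Selectivity: 2ξ₁ / (1ξ₂) = 4.63 → ξ₁ = 2.315 ξ₂.
Substitute: (1·2.315 + 1) ξ₂ = 216.8 → ξ₂ = 65.41 kmol/h, ξ₁ = 151.4 kmol/h.
Outlet amounts (n = n₀ + Σ ν·ξ):
  F: 732.6 − 1(151.4) − 1(65.41) = 515.8
  G: 0 + 2(151.4) = 302.9
  D: 0 + 1(65.41) = 65.41
  E: 0 + 1(65.41) = 65.41
Total out = 515.8 + 302.9 + 65.41 + 65.41 = 949.4 kmol/h.

949 kmol/h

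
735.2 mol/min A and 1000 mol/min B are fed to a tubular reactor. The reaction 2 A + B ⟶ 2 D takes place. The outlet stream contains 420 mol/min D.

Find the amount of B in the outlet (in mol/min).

For D: n = n₀ + 2ξ → 420 = 0 + 2ξ, giving ξ = 210 mol/min.
Outlet amounts (n = n₀ + ν ξ):
  A: 735.2 − 2(210) = 315.2
  B: 1000 − 1(210) = 790
  D: 0 + 2(210) = 420

790 mol/min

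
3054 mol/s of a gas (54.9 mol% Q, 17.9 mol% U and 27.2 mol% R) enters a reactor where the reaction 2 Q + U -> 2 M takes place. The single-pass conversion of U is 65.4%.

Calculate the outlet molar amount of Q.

U reacted = 0.654 × 546.7 = 357.5 mol/s; ν_U = −1, so ξ = 357.5/1 = 357.5 mol/s.
Outlet amounts (n = n₀ + ν ξ):
  Q: 1677 − 2(357.5) = 961.6
  U: 546.7 − 1(357.5) = 189.1
  M: 0 + 2(357.5) = 715
  R: 830.7 (inert)

962 mol/s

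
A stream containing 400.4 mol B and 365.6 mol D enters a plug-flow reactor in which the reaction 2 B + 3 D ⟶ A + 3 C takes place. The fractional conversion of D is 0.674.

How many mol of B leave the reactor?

236 mol

D reacted = 0.674 × 365.6 = 246.4 mol; ν_D = −3, so ξ = 246.4/3 = 82.14 mol.
Outlet amounts (n = n₀ + ν ξ):
  B: 400.4 − 2(82.14) = 236.1
  D: 365.6 − 3(82.14) = 119.2
  A: 0 + 1(82.14) = 82.14
  C: 0 + 3(82.14) = 246.4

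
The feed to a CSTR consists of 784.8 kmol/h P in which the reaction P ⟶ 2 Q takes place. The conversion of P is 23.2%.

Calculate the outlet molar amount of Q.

P reacted = 0.232 × 784.8 = 182.1 kmol/h; ν_P = −1, so ξ = 182.1/1 = 182.1 kmol/h.
Outlet amounts (n = n₀ + ν ξ):
  P: 784.8 − 1(182.1) = 602.7
  Q: 0 + 2(182.1) = 364.1

364 kmol/h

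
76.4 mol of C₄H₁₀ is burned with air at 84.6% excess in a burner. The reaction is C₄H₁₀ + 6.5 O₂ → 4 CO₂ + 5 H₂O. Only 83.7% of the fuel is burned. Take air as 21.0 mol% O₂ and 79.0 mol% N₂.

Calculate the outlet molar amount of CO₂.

Stoichiometric O₂ = 6.5 × 76.4 = 496.6 mol; O₂ fed = 496.6 × 1.846 = 916.7 mol.
N₂ fed = 916.7 × 79/21 = 3449 mol.
Fuel reacted = 0.837 × 76.4 → ξ = 63.95 mol.
Outlet (n = n₀ + ν ξ):
  C₄H₁₀: 76.4 − 1(63.95) = 12.45
  O₂: 916.7 − 6.5(63.95) = 501.1
  N₂: 3449 (inert)
  CO₂: 0 + 4(63.95) = 255.8
  H₂O: 0 + 5(63.95) = 319.7

256 mol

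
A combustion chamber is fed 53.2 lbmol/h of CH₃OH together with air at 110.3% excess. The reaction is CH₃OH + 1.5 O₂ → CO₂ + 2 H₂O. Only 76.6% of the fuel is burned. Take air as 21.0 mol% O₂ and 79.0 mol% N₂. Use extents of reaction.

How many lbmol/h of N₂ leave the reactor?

631 lbmol/h

Stoichiometric O₂ = 1.5 × 53.2 = 79.8 lbmol/h; O₂ fed = 79.8 × 2.103 = 167.8 lbmol/h.
N₂ fed = 167.8 × 79/21 = 631.3 lbmol/h.
Fuel reacted = 0.766 × 53.2 → ξ = 40.75 lbmol/h.
Outlet (n = n₀ + ν ξ):
  CH₃OH: 53.2 − 1(40.75) = 12.45
  O₂: 167.8 − 1.5(40.75) = 106.7
  N₂: 631.3 (inert)
  CO₂: 0 + 1(40.75) = 40.75
  H₂O: 0 + 2(40.75) = 81.5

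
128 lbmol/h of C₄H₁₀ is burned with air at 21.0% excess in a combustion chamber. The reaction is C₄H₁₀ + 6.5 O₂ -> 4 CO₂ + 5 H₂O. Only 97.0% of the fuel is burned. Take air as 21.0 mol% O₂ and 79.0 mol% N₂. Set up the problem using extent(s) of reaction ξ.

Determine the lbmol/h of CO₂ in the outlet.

497 lbmol/h

Stoichiometric O₂ = 6.5 × 128 = 832 lbmol/h; O₂ fed = 832 × 1.210 = 1007 lbmol/h.
N₂ fed = 1007 × 79/21 = 3787 lbmol/h.
Fuel reacted = 0.97 × 128 → ξ = 124.2 lbmol/h.
Outlet (n = n₀ + ν ξ):
  C₄H₁₀: 128 − 1(124.2) = 3.84
  O₂: 1007 − 6.5(124.2) = 199.7
  N₂: 3787 (inert)
  CO₂: 0 + 4(124.2) = 496.6
  H₂O: 0 + 5(124.2) = 620.8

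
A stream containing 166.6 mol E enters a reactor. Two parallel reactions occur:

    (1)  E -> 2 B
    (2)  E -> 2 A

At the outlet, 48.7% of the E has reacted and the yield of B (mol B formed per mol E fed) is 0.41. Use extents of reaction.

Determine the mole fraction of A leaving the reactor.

Yield of B: 2ξ₁ / 166.6 = 0.41 → ξ₁ = 34.15 mol.
Conversion of E: 1ξ₁ + 1ξ₂ = 0.487 × 166.6 = 81.13 → ξ₂ = 46.98 mol.
Outlet amounts (n = n₀ + Σ ν·ξ):
  E: 166.6 − 1(34.15) − 1(46.98) = 85.47
  B: 0 + 2(34.15) = 68.31
  A: 0 + 2(46.98) = 93.96
Total out = 247.7 mol; y_A = 93.96 / 247.7 = 0.3793.

0.379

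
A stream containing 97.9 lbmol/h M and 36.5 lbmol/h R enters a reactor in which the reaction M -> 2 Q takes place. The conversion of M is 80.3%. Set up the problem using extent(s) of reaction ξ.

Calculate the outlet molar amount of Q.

M reacted = 0.803 × 97.9 = 78.61 lbmol/h; ν_M = −1, so ξ = 78.61/1 = 78.61 lbmol/h.
Outlet amounts (n = n₀ + ν ξ):
  M: 97.9 − 1(78.61) = 19.29
  Q: 0 + 2(78.61) = 157.2
  R: 36.5 (inert)

157 lbmol/h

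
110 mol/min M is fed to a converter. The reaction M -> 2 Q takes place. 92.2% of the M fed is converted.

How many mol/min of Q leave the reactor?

M reacted = 0.922 × 110 = 101.4 mol/min; ν_M = −1, so ξ = 101.4/1 = 101.4 mol/min.
Outlet amounts (n = n₀ + ν ξ):
  M: 110 − 1(101.4) = 8.58
  Q: 0 + 2(101.4) = 202.8

203 mol/min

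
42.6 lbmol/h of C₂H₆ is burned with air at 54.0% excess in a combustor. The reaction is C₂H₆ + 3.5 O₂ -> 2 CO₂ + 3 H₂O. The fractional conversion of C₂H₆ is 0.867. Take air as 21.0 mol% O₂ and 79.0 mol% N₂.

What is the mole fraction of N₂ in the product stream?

0.748

Stoichiometric O₂ = 3.5 × 42.6 = 149.1 lbmol/h; O₂ fed = 149.1 × 1.540 = 229.6 lbmol/h.
N₂ fed = 229.6 × 79/21 = 863.8 lbmol/h.
Fuel reacted = 0.867 × 42.6 → ξ = 36.93 lbmol/h.
Outlet (n = n₀ + ν ξ):
  C₂H₆: 42.6 − 1(36.93) = 5.666
  O₂: 229.6 − 3.5(36.93) = 100.3
  N₂: 863.8 (inert)
  CO₂: 0 + 2(36.93) = 73.87
  H₂O: 0 + 3(36.93) = 110.8
Total out = 1154 lbmol/h; y_N₂ = 863.8 / 1154 = 0.7482.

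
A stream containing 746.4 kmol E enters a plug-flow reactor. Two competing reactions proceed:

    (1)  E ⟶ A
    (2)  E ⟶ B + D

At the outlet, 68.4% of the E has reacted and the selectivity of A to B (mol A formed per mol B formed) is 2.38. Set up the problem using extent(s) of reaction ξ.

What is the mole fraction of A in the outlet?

Conversion of E: E consumed = 0.684 × 746.4 = 510.5 kmol = 1ξ₁ + 1ξ₂.
Selectivity: 1ξ₁ / (1ξ₂) = 2.38 → ξ₁ = 2.38 ξ₂.
Substitute: (1·2.38 + 1) ξ₂ = 510.5 → ξ₂ = 151 kmol, ξ₁ = 359.5 kmol.
Outlet amounts (n = n₀ + Σ ν·ξ):
  E: 746.4 − 1(359.5) − 1(151) = 235.9
  A: 0 + 1(359.5) = 359.5
  B: 0 + 1(151) = 151
  D: 0 + 1(151) = 151
Total out = 897.4 kmol; y_A = 359.5 / 897.4 = 0.4006.

0.401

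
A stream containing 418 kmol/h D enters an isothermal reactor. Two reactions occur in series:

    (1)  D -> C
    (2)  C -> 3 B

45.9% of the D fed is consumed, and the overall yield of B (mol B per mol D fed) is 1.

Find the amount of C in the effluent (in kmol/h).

52.5 kmol/h

Conversion of D: D consumed = 1ξ₁ = 0.459 × 418 → ξ₁ = 191.9 kmol/h.
Yield of B: 3ξ₂ / 418 = 1 → ξ₂ = 139.3 kmol/h.
Outlet amounts (n = n₀ + Σ ν·ξ):
  D: 418 − 1(191.9) = 226.1
  C: 0 + 1(191.9) − 1(139.3) = 52.53
  B: 0 + 3(139.3) = 418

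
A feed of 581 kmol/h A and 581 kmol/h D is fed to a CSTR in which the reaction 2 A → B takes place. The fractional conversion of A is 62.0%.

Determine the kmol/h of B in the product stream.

180 kmol/h

A reacted = 0.62 × 581 = 360.2 kmol/h; ν_A = −2, so ξ = 360.2/2 = 180.1 kmol/h.
Outlet amounts (n = n₀ + ν ξ):
  A: 581 − 2(180.1) = 220.8
  B: 0 + 1(180.1) = 180.1
  D: 581 (inert)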